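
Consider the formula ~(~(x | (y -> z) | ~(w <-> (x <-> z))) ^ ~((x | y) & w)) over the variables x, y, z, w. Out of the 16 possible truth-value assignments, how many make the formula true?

5

x | y | z | w || φ
T | T | T | T || T
T | T | T | F || F
T | T | F | T || T
T | T | F | F || F
T | F | T | T || T
T | F | T | F || F
T | F | F | T || T
T | F | F | F || F
F | T | T | T || T
F | T | T | F || F
F | T | F | T || F
F | T | F | F || F
F | F | T | T || F
F | F | T | F || F
F | F | F | T || F
F | F | F | F || F
The formula is true on 5 of the 16 rows.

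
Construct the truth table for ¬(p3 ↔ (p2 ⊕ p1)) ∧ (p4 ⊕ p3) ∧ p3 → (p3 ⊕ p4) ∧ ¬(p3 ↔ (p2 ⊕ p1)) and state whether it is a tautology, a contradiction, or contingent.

p1  p2  p3  p4  |  φ
F   F   F   F   |  T
F   F   F   T   |  T
F   F   T   F   |  T
F   F   T   T   |  T
F   T   F   F   |  T
F   T   F   T   |  T
F   T   T   F   |  T
F   T   T   T   |  T
T   F   F   F   |  T
T   F   F   T   |  T
T   F   T   F   |  T
T   F   T   T   |  T
T   T   F   F   |  T
T   T   F   T   |  T
T   T   T   F   |  T
T   T   T   T   |  T
Every row is T, so the formula is a tautology.

tautology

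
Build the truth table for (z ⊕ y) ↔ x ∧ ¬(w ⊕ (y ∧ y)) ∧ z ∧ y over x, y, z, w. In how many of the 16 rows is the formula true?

x | y | z | w || (z ⊕ y) | (y ∧ y) | (w ⊕ (y ∧ y)) | ¬(w ⊕ (y ∧ y)) | (¬(w ⊕ (y ∧ y)) ∧ z) | φ
F | F | F | F ||    F    |    F    |       F       |       T        |          F           | T
F | F | F | T ||    F    |    F    |       T       |       F        |          F           | T
F | F | T | F ||    T    |    F    |       F       |       T        |          T           | F
F | F | T | T ||    T    |    F    |       T       |       F        |          F           | F
F | T | F | F ||    T    |    T    |       T       |       F        |          F           | F
F | T | F | T ||    T    |    T    |       F       |       T        |          F           | F
F | T | T | F ||    F    |    T    |       T       |       F        |          F           | T
F | T | T | T ||    F    |    T    |       F       |       T        |          T           | T
T | F | F | F ||    F    |    F    |       F       |       T        |          F           | T
T | F | F | T ||    F    |    F    |       T       |       F        |          F           | T
T | F | T | F ||    T    |    F    |       F       |       T        |          T           | F
T | F | T | T ||    T    |    F    |       T       |       F        |          F           | F
T | T | F | F ||    T    |    T    |       T       |       F        |          F           | F
T | T | F | T ||    T    |    T    |       F       |       T        |          F           | F
T | T | T | F ||    F    |    T    |       T       |       F        |          F           | T
T | T | T | T ||    F    |    T    |       F       |       T        |          T           | F
The formula is true on 7 of the 16 rows.

7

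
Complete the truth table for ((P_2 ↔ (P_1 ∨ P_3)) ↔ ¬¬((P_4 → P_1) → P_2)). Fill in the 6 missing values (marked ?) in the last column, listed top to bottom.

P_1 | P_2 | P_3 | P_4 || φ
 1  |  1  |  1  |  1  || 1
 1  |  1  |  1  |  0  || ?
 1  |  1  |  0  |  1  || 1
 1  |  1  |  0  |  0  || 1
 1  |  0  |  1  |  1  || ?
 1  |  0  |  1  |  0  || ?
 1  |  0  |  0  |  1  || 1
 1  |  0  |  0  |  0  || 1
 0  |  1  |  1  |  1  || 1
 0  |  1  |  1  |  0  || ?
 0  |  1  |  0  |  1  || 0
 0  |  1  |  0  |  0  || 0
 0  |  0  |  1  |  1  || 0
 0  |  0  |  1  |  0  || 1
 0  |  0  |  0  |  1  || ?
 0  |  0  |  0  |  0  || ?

1, 1, 1, 1, 1, 0

Row P_1=1, P_2=1, P_3=1, P_4=0: (P_2 ↔ (P_1 ∨ P_3)) = 1, ¬¬((P_4 → P_1) → P_2) = 1, so the formula = 1.
Row P_1=1, P_2=0, P_3=1, P_4=1: (P_2 ↔ (P_1 ∨ P_3)) = 0, ¬¬((P_4 → P_1) → P_2) = 0, so the formula = 1.
Row P_1=1, P_2=0, P_3=1, P_4=0: (P_2 ↔ (P_1 ∨ P_3)) = 0, ¬¬((P_4 → P_1) → P_2) = 0, so the formula = 1.
Row P_1=0, P_2=1, P_3=1, P_4=0: (P_2 ↔ (P_1 ∨ P_3)) = 1, ¬¬((P_4 → P_1) → P_2) = 1, so the formula = 1.
Row P_1=0, P_2=0, P_3=0, P_4=1: (P_2 ↔ (P_1 ∨ P_3)) = 1, ¬¬((P_4 → P_1) → P_2) = 1, so the formula = 1.
Row P_1=0, P_2=0, P_3=0, P_4=0: (P_2 ↔ (P_1 ∨ P_3)) = 1, ¬¬((P_4 → P_1) → P_2) = 0, so the formula = 0.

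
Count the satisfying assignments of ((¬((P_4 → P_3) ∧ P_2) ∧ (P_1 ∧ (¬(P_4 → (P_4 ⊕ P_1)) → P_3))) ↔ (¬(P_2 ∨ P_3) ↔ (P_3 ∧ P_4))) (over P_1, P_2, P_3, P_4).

P_1 | P_2 | P_3 | P_4 | φ
--- | --- | --- | --- | -
 1  |  1  |  1  |  1  | 1
 1  |  1  |  1  |  0  | 0
 1  |  1  |  0  |  1  | 0
 1  |  1  |  0  |  0  | 0
 1  |  0  |  1  |  1  | 0
 1  |  0  |  1  |  0  | 1
 1  |  0  |  0  |  1  | 1
 1  |  0  |  0  |  0  | 0
 0  |  1  |  1  |  1  | 1
 0  |  1  |  1  |  0  | 0
 0  |  1  |  0  |  1  | 0
 0  |  1  |  0  |  0  | 0
 0  |  0  |  1  |  1  | 1
 0  |  0  |  1  |  0  | 0
 0  |  0  |  0  |  1  | 1
 0  |  0  |  0  |  0  | 1
The formula is true on 7 of the 16 rows.

7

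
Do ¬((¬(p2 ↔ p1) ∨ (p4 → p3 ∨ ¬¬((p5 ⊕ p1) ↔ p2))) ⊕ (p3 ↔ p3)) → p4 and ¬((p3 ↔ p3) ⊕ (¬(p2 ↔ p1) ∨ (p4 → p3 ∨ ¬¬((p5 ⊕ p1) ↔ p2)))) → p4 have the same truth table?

p1 | p2 | p3 | p4 | p5 || φ | ψ
1  | 1  | 1  | 1  | 1  || 1 | 1
1  | 1  | 1  | 1  | 0  || 1 | 1
1  | 1  | 1  | 0  | 1  || 0 | 0
1  | 1  | 1  | 0  | 0  || 0 | 0
1  | 1  | 0  | 1  | 1  || 1 | 1
1  | 1  | 0  | 1  | 0  || 1 | 1
1  | 1  | 0  | 0  | 1  || 0 | 0
1  | 1  | 0  | 0  | 0  || 0 | 0
1  | 0  | 1  | 1  | 1  || 1 | 1
1  | 0  | 1  | 1  | 0  || 1 | 1
1  | 0  | 1  | 0  | 1  || 0 | 0
1  | 0  | 1  | 0  | 0  || 0 | 0
1  | 0  | 0  | 1  | 1  || 1 | 1
1  | 0  | 0  | 1  | 0  || 1 | 1
1  | 0  | 0  | 0  | 1  || 0 | 0
1  | 0  | 0  | 0  | 0  || 0 | 0
0  | 1  | 1  | 1  | 1  || 1 | 1
0  | 1  | 1  | 1  | 0  || 1 | 1
0  | 1  | 1  | 0  | 1  || 0 | 0
0  | 1  | 1  | 0  | 0  || 0 | 0
0  | 1  | 0  | 1  | 1  || 1 | 1
0  | 1  | 0  | 1  | 0  || 1 | 1
0  | 1  | 0  | 0  | 1  || 0 | 0
0  | 1  | 0  | 0  | 0  || 0 | 0
0  | 0  | 1  | 1  | 1  || 1 | 1
0  | 0  | 1  | 1  | 0  || 1 | 1
0  | 0  | 1  | 0  | 1  || 0 | 0
0  | 0  | 1  | 0  | 0  || 0 | 0
0  | 0  | 0  | 1  | 1  || 1 | 1
0  | 0  | 0  | 1  | 0  || 1 | 1
0  | 0  | 0  | 0  | 1  || 0 | 0
0  | 0  | 0  | 0  | 0  || 0 | 0
The columns for φ and ψ agree on every row, so they are logically equivalent.

equivalent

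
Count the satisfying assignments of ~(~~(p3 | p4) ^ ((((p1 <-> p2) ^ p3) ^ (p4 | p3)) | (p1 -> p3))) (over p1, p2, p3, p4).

p1 | p2 | p3 | p4 || φ
F  | F  | F  | F  || F
F  | F  | F  | T  || T
F  | F  | T  | F  || T
F  | F  | T  | T  || T
F  | T  | F  | F  || F
F  | T  | F  | T  || T
F  | T  | T  | F  || T
F  | T  | T  | T  || T
T  | F  | F  | F  || T
T  | F  | F  | T  || T
T  | F  | T  | F  || T
T  | F  | T  | T  || T
T  | T  | F  | F  || F
T  | T  | F  | T  || F
T  | T  | T  | F  || T
T  | T  | T  | T  || T
The formula is true on 12 of the 16 rows.

12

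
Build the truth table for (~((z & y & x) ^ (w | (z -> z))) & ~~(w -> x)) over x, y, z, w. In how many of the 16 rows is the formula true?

  x      y      z      w       (z & y & x)  (z -> z)  (w | (z -> z))  (w -> x)  ~(w -> x)  ~~(w -> x)    φ  
False  False  False  False        False       True         True         True      False       True     False
False  False  False   True        False       True         True        False       True      False     False
False  False   True  False        False       True         True         True      False       True     False
False  False   True   True        False       True         True        False       True      False     False
False   True  False  False        False       True         True         True      False       True     False
False   True  False   True        False       True         True        False       True      False     False
False   True   True  False        False       True         True         True      False       True     False
False   True   True   True        False       True         True        False       True      False     False
 True  False  False  False        False       True         True         True      False       True     False
 True  False  False   True        False       True         True         True      False       True     False
 True  False   True  False        False       True         True         True      False       True     False
 True  False   True   True        False       True         True         True      False       True     False
 True   True  False  False        False       True         True         True      False       True     False
 True   True  False   True        False       True         True         True      False       True     False
 True   True   True  False         True       True         True         True      False       True      True
 True   True   True   True         True       True         True         True      False       True      True
The formula is true on 2 of the 16 rows.

2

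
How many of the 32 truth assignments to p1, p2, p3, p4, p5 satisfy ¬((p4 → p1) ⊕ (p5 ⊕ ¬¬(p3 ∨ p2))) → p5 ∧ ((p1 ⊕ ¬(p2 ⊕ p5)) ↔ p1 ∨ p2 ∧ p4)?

22

p1 | p2 | p3 | p4 | p5 || φ
0  | 0  | 0  | 0  | 0  || 1
0  | 0  | 0  | 0  | 1  || 1
0  | 0  | 0  | 1  | 0  || 0
0  | 0  | 0  | 1  | 1  || 1
0  | 0  | 1  | 0  | 0  || 0
0  | 0  | 1  | 0  | 1  || 1
0  | 0  | 1  | 1  | 0  || 1
0  | 0  | 1  | 1  | 1  || 1
0  | 1  | 0  | 0  | 0  || 0
0  | 1  | 0  | 0  | 1  || 1
0  | 1  | 0  | 1  | 0  || 1
0  | 1  | 0  | 1  | 1  || 1
0  | 1  | 1  | 0  | 0  || 0
0  | 1  | 1  | 0  | 1  || 1
0  | 1  | 1  | 1  | 0  || 1
0  | 1  | 1  | 1  | 1  || 1
1  | 0  | 0  | 0  | 0  || 1
1  | 0  | 0  | 0  | 1  || 1
1  | 0  | 0  | 1  | 0  || 1
1  | 0  | 0  | 1  | 1  || 1
1  | 0  | 1  | 0  | 0  || 0
1  | 0  | 1  | 0  | 1  || 1
1  | 0  | 1  | 1  | 0  || 0
1  | 0  | 1  | 1  | 1  || 1
1  | 1  | 0  | 0  | 0  || 0
1  | 1  | 0  | 0  | 1  || 1
1  | 1  | 0  | 1  | 0  || 0
1  | 1  | 0  | 1  | 1  || 1
1  | 1  | 1  | 0  | 0  || 0
1  | 1  | 1  | 0  | 1  || 1
1  | 1  | 1  | 1  | 0  || 0
1  | 1  | 1  | 1  | 1  || 1
The formula is true on 22 of the 32 rows.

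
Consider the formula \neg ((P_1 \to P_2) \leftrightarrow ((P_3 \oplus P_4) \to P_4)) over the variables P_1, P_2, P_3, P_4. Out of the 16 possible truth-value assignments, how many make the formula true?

P_1  P_2  P_3  P_4  |  (P_1 \to P_2)  (P_3 \oplus P_4)  ((P_3 \oplus P_4) \to P_4)  φ
 T    T    T    T   |        T               F                      T               F
 T    T    T    F   |        T               T                      F               T
 T    T    F    T   |        T               T                      T               F
 T    T    F    F   |        T               F                      T               F
 T    F    T    T   |        F               F                      T               T
 T    F    T    F   |        F               T                      F               F
 T    F    F    T   |        F               T                      T               T
 T    F    F    F   |        F               F                      T               T
 F    T    T    T   |        T               F                      T               F
 F    T    T    F   |        T               T                      F               T
 F    T    F    T   |        T               T                      T               F
 F    T    F    F   |        T               F                      T               F
 F    F    T    T   |        T               F                      T               F
 F    F    T    F   |        T               T                      F               T
 F    F    F    T   |        T               T                      T               F
 F    F    F    F   |        T               F                      T               F
The formula is true on 6 of the 16 rows.

6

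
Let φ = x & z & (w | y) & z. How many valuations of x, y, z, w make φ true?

x  y  z  w     (x & (z & (w | y) & z))
F  F  F  F                F           
F  F  F  T                F           
F  F  T  F                F           
F  F  T  T                F           
F  T  F  F                F           
F  T  F  T                F           
F  T  T  F                F           
F  T  T  T                F           
T  F  F  F                F           
T  F  F  T                F           
T  F  T  F                F           
T  F  T  T                T           
T  T  F  F                F           
T  T  F  T                F           
T  T  T  F                T           
T  T  T  T                T           
The formula is true on 3 of the 16 rows.

3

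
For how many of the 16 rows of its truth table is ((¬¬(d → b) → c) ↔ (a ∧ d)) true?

8

a  b  c  d  |  ((¬¬(d → b) → c) ↔ (a ∧ d))
F  F  F  F  |               T             
F  F  F  T  |               F             
F  F  T  F  |               F             
F  F  T  T  |               F             
F  T  F  F  |               T             
F  T  F  T  |               T             
F  T  T  F  |               F             
F  T  T  T  |               F             
T  F  F  F  |               T             
T  F  F  T  |               T             
T  F  T  F  |               F             
T  F  T  T  |               T             
T  T  F  F  |               T             
T  T  F  T  |               F             
T  T  T  F  |               F             
T  T  T  T  |               T             
The formula is true on 8 of the 16 rows.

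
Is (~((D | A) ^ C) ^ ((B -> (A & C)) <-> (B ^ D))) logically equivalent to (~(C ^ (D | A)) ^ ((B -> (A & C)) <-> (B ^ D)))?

  A      B      C      D    |    φ      ψ  
 True   True   True   True  |   True   True
 True   True   True  False  |  False  False
 True   True  False   True  |   True   True
 True   True  False  False  |  False  False
 True  False   True   True  |  False  False
 True  False   True  False  |   True   True
 True  False  False   True  |   True   True
 True  False  False  False  |  False  False
False   True   True   True  |  False  False
False   True   True  False  |  False  False
False   True  False   True  |   True   True
False   True  False  False  |   True   True
False  False   True   True  |  False  False
False  False   True  False  |  False  False
False  False  False   True  |   True   True
False  False  False  False  |   True   True
The columns for φ and ψ agree on every row, so they are logically equivalent.

equivalent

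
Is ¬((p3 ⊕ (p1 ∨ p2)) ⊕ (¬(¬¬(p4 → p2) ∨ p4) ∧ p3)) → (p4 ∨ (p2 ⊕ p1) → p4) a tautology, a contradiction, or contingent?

p1 | p2 | p3 | p4 | φ
-- | -- | -- | -- | -
T  | T  | T  | T  | T
T  | T  | T  | F  | T
T  | T  | F  | T  | T
T  | T  | F  | F  | T
T  | F  | T  | T  | T
T  | F  | T  | F  | F
T  | F  | F  | T  | T
T  | F  | F  | F  | T
F  | T  | T  | T  | T
F  | T  | T  | F  | F
F  | T  | F  | T  | T
F  | T  | F  | F  | T
F  | F  | T  | T  | T
F  | F  | T  | F  | T
F  | F  | F  | T  | T
F  | F  | F  | F  | T
14 of 16 rows are T, so the formula is contingent.

contingent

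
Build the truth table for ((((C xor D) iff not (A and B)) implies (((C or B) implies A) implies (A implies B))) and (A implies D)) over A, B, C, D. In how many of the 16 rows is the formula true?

A | B | C | D | φ
- | - | - | - | -
T | T | T | T | T
T | T | T | F | F
T | T | F | T | T
T | T | F | F | F
T | F | T | T | T
T | F | T | F | F
T | F | F | T | F
T | F | F | F | F
F | T | T | T | T
F | T | T | F | T
F | T | F | T | T
F | T | F | F | T
F | F | T | T | T
F | F | T | F | T
F | F | F | T | T
F | F | F | F | T
The formula is true on 11 of the 16 rows.

11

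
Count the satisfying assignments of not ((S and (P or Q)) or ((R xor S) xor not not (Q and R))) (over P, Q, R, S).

7

P  Q  R  S  |  (P or Q)  (S and (P or Q))  (R xor S)  (Q and R)  not (Q and R)  not not (Q and R)  φ
T  T  T  T  |     T             T              F          T            F                T          F
T  T  T  F  |     T             F              T          T            F                T          T
T  T  F  T  |     T             T              T          F            T                F          F
T  T  F  F  |     T             F              F          F            T                F          T
T  F  T  T  |     T             T              F          F            T                F          F
T  F  T  F  |     T             F              T          F            T                F          F
T  F  F  T  |     T             T              T          F            T                F          F
T  F  F  F  |     T             F              F          F            T                F          T
F  T  T  T  |     T             T              F          T            F                T          F
F  T  T  F  |     T             F              T          T            F                T          T
F  T  F  T  |     T             T              T          F            T                F          F
F  T  F  F  |     T             F              F          F            T                F          T
F  F  T  T  |     F             F              F          F            T                F          T
F  F  T  F  |     F             F              T          F            T                F          F
F  F  F  T  |     F             F              T          F            T                F          F
F  F  F  F  |     F             F              F          F            T                F          T
The formula is true on 7 of the 16 rows.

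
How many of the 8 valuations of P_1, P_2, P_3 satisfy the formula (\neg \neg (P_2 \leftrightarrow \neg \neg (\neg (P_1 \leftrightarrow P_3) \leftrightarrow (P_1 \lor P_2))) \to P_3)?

P_1  P_2  P_3  |  (P_1 \leftrightarrow P_3)  (P_1 \lor P_2)  φ
 T    T    T   |              T                    T         T
 T    T    F   |              F                    T         F
 T    F    T   |              T                    T         T
 T    F    F   |              F                    T         T
 F    T    T   |              F                    T         T
 F    T    F   |              T                    T         T
 F    F    T   |              F                    F         T
 F    F    F   |              T                    F         T
The formula is true on 7 of the 8 rows.

7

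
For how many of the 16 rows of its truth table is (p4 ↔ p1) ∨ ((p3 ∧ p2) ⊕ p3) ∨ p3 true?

p1 | p2 | p3 | p4 | (p4 ↔ p1) | (p3 ∧ p2) | ((p3 ∧ p2) ⊕ p3) | φ
-- | -- | -- | -- | --------- | --------- | ---------------- | -
F  | F  | F  | F  |     T     |     F     |        F         | T
F  | F  | F  | T  |     F     |     F     |        F         | F
F  | F  | T  | F  |     T     |     F     |        T         | T
F  | F  | T  | T  |     F     |     F     |        T         | T
F  | T  | F  | F  |     T     |     F     |        F         | T
F  | T  | F  | T  |     F     |     F     |        F         | F
F  | T  | T  | F  |     T     |     T     |        F         | T
F  | T  | T  | T  |     F     |     T     |        F         | T
T  | F  | F  | F  |     F     |     F     |        F         | F
T  | F  | F  | T  |     T     |     F     |        F         | T
T  | F  | T  | F  |     F     |     F     |        T         | T
T  | F  | T  | T  |     T     |     F     |        T         | T
T  | T  | F  | F  |     F     |     F     |        F         | F
T  | T  | F  | T  |     T     |     F     |        F         | T
T  | T  | T  | F  |     F     |     T     |        F         | T
T  | T  | T  | T  |     T     |     T     |        F         | T
The formula is true on 12 of the 16 rows.

12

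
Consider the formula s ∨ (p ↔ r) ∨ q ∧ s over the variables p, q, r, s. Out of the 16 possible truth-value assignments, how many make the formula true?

12

p  q  r  s  |  (p ↔ r)  (q ∧ s)  (s ∨ (p ↔ r) ∨ (q ∧ s))
F  F  F  F  |     T        F                T           
F  F  F  T  |     T        F                T           
F  F  T  F  |     F        F                F           
F  F  T  T  |     F        F                T           
F  T  F  F  |     T        F                T           
F  T  F  T  |     T        T                T           
F  T  T  F  |     F        F                F           
F  T  T  T  |     F        T                T           
T  F  F  F  |     F        F                F           
T  F  F  T  |     F        F                T           
T  F  T  F  |     T        F                T           
T  F  T  T  |     T        F                T           
T  T  F  F  |     F        F                F           
T  T  F  T  |     F        T                T           
T  T  T  F  |     T        F                T           
T  T  T  T  |     T        T                T           
The formula is true on 12 of the 16 rows.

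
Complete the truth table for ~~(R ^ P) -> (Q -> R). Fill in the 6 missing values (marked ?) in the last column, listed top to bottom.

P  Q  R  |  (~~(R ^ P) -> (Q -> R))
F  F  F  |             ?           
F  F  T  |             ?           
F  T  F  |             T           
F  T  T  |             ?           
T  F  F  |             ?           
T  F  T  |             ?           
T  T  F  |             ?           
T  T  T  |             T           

Row P=F, Q=F, R=F: ~~(R ^ P) = F, (Q -> R) = T, so (~~(R ^ P) -> (Q -> R)) = T.
Row P=F, Q=F, R=T: ~~(R ^ P) = T, (Q -> R) = T, so (~~(R ^ P) -> (Q -> R)) = T.
Row P=F, Q=T, R=T: ~~(R ^ P) = T, (Q -> R) = T, so (~~(R ^ P) -> (Q -> R)) = T.
Row P=T, Q=F, R=F: ~~(R ^ P) = T, (Q -> R) = T, so (~~(R ^ P) -> (Q -> R)) = T.
Row P=T, Q=F, R=T: ~~(R ^ P) = F, (Q -> R) = T, so (~~(R ^ P) -> (Q -> R)) = T.
Row P=T, Q=T, R=F: ~~(R ^ P) = T, (Q -> R) = F, so (~~(R ^ P) -> (Q -> R)) = F.

T, T, T, T, T, F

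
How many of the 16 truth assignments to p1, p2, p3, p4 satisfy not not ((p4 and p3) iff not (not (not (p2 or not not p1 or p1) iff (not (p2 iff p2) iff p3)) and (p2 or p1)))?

p1 | p2 | p3 | p4 || (p4 and p3) | not p1 | not not p1 | (p2 or not not p1 or p1) | not (p2 or not not p1 or p1) | (p2 iff p2) | not (p2 iff p2) | (not (p2 iff p2) iff p3) | (p2 or p1) | φ
1  | 1  | 1  | 1  ||      1      |   0    |     1      |            1             |              0               |      1      |        0        |            0             |     1      | 1
1  | 1  | 1  | 0  ||      0      |   0    |     1      |            1             |              0               |      1      |        0        |            0             |     1      | 0
1  | 1  | 0  | 1  ||      0      |   0    |     1      |            1             |              0               |      1      |        0        |            1             |     1      | 1
1  | 1  | 0  | 0  ||      0      |   0    |     1      |            1             |              0               |      1      |        0        |            1             |     1      | 1
1  | 0  | 1  | 1  ||      1      |   0    |     1      |            1             |              0               |      1      |        0        |            0             |     1      | 1
1  | 0  | 1  | 0  ||      0      |   0    |     1      |            1             |              0               |      1      |        0        |            0             |     1      | 0
1  | 0  | 0  | 1  ||      0      |   0    |     1      |            1             |              0               |      1      |        0        |            1             |     1      | 1
1  | 0  | 0  | 0  ||      0      |   0    |     1      |            1             |              0               |      1      |        0        |            1             |     1      | 1
0  | 1  | 1  | 1  ||      1      |   1    |     0      |            1             |              0               |      1      |        0        |            0             |     1      | 1
0  | 1  | 1  | 0  ||      0      |   1    |     0      |            1             |              0               |      1      |        0        |            0             |     1      | 0
0  | 1  | 0  | 1  ||      0      |   1    |     0      |            1             |              0               |      1      |        0        |            1             |     1      | 1
0  | 1  | 0  | 0  ||      0      |   1    |     0      |            1             |              0               |      1      |        0        |            1             |     1      | 1
0  | 0  | 1  | 1  ||      1      |   1    |     0      |            0             |              1               |      1      |        0        |            0             |     0      | 1
0  | 0  | 1  | 0  ||      0      |   1    |     0      |            0             |              1               |      1      |        0        |            0             |     0      | 0
0  | 0  | 0  | 1  ||      0      |   1    |     0      |            0             |              1               |      1      |        0        |            1             |     0      | 0
0  | 0  | 0  | 0  ||      0      |   1    |     0      |            0             |              1               |      1      |        0        |            1             |     0      | 0
The formula is true on 10 of the 16 rows.

10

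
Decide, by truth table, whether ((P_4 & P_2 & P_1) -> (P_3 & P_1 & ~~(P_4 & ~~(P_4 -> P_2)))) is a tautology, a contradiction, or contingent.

contingent

P_1 | P_2 | P_3 | P_4 || φ
 1  |  1  |  1  |  1  || 1
 1  |  1  |  1  |  0  || 1
 1  |  1  |  0  |  1  || 0
 1  |  1  |  0  |  0  || 1
 1  |  0  |  1  |  1  || 1
 1  |  0  |  1  |  0  || 1
 1  |  0  |  0  |  1  || 1
 1  |  0  |  0  |  0  || 1
 0  |  1  |  1  |  1  || 1
 0  |  1  |  1  |  0  || 1
 0  |  1  |  0  |  1  || 1
 0  |  1  |  0  |  0  || 1
 0  |  0  |  1  |  1  || 1
 0  |  0  |  1  |  0  || 1
 0  |  0  |  0  |  1  || 1
 0  |  0  |  0  |  0  || 1
15 of 16 rows are 1, so the formula is contingent.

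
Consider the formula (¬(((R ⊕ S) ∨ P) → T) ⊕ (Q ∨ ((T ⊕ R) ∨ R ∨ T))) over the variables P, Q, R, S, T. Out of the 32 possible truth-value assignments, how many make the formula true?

P  Q  R  S  T  |  φ
T  T  T  T  T  |  T
T  T  T  T  F  |  F
T  T  T  F  T  |  T
T  T  T  F  F  |  F
T  T  F  T  T  |  T
T  T  F  T  F  |  F
T  T  F  F  T  |  T
T  T  F  F  F  |  F
T  F  T  T  T  |  T
T  F  T  T  F  |  F
T  F  T  F  T  |  T
T  F  T  F  F  |  F
T  F  F  T  T  |  T
T  F  F  T  F  |  T
T  F  F  F  T  |  T
T  F  F  F  F  |  T
F  T  T  T  T  |  T
F  T  T  T  F  |  T
F  T  T  F  T  |  T
F  T  T  F  F  |  F
F  T  F  T  T  |  T
F  T  F  T  F  |  F
F  T  F  F  T  |  T
F  T  F  F  F  |  T
F  F  T  T  T  |  T
F  F  T  T  F  |  T
F  F  T  F  T  |  T
F  F  T  F  F  |  F
F  F  F  T  T  |  T
F  F  F  T  F  |  T
F  F  F  F  T  |  T
F  F  F  F  F  |  F
The formula is true on 22 of the 32 rows.

22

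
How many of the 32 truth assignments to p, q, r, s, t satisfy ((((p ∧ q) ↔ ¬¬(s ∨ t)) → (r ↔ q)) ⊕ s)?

p | q | r | s | t || φ
T | T | T | T | T || F
T | T | T | T | F || F
T | T | T | F | T || T
T | T | T | F | F || T
T | T | F | T | T || T
T | T | F | T | F || T
T | T | F | F | T || F
T | T | F | F | F || T
T | F | T | T | T || F
T | F | T | T | F || F
T | F | T | F | T || T
T | F | T | F | F || F
T | F | F | T | T || F
T | F | F | T | F || F
T | F | F | F | T || T
T | F | F | F | F || T
F | T | T | T | T || F
F | T | T | T | F || F
F | T | T | F | T || T
F | T | T | F | F || T
F | T | F | T | T || F
F | T | F | T | F || F
F | T | F | F | T || T
F | T | F | F | F || F
F | F | T | T | T || F
F | F | T | T | F || F
F | F | T | F | T || T
F | F | T | F | F || F
F | F | F | T | T || F
F | F | F | T | F || F
F | F | F | F | T || T
F | F | F | F | F || T
The formula is true on 14 of the 32 rows.

14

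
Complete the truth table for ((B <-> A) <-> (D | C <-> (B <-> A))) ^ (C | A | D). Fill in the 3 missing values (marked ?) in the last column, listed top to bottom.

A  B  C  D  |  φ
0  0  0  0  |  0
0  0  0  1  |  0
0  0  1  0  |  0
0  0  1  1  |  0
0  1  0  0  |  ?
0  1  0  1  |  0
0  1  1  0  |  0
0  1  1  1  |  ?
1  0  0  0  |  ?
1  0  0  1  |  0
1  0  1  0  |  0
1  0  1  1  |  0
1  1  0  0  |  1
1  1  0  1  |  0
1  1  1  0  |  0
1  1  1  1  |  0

0, 0, 1

Row A=0, B=1, C=0, D=0: ((B <-> A) <-> (D | C <-> (B <-> A))) = 0, (C | A | D) = 0, so the formula = 0.
Row A=0, B=1, C=1, D=1: ((B <-> A) <-> (D | C <-> (B <-> A))) = 1, (C | A | D) = 1, so the formula = 0.
Row A=1, B=0, C=0, D=0: ((B <-> A) <-> (D | C <-> (B <-> A))) = 0, (C | A | D) = 1, so the formula = 1.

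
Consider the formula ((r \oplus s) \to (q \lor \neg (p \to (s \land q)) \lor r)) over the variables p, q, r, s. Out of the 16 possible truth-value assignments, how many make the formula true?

p  q  r  s  |  (r \oplus s)  (s \land q)  (p \to (s \land q))  \neg (p \to (s \land q))  φ
1  1  1  1  |       0             1                1                      0              1
1  1  1  0  |       1             0                0                      1              1
1  1  0  1  |       1             1                1                      0              1
1  1  0  0  |       0             0                0                      1              1
1  0  1  1  |       0             0                0                      1              1
1  0  1  0  |       1             0                0                      1              1
1  0  0  1  |       1             0                0                      1              1
1  0  0  0  |       0             0                0                      1              1
0  1  1  1  |       0             1                1                      0              1
0  1  1  0  |       1             0                1                      0              1
0  1  0  1  |       1             1                1                      0              1
0  1  0  0  |       0             0                1                      0              1
0  0  1  1  |       0             0                1                      0              1
0  0  1  0  |       1             0                1                      0              1
0  0  0  1  |       1             0                1                      0              0
0  0  0  0  |       0             0                1                      0              1
The formula is true on 15 of the 16 rows.

15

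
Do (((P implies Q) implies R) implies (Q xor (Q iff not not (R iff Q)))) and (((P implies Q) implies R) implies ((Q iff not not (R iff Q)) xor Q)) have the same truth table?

P  Q  R  |  φ  ψ
F  F  F  |  T  T
F  F  T  |  T  T
F  T  F  |  T  T
F  T  T  |  F  F
T  F  F  |  F  F
T  F  T  |  T  T
T  T  F  |  T  T
T  T  T  |  F  F
The columns for φ and ψ agree on every row, so they are logically equivalent.

equivalent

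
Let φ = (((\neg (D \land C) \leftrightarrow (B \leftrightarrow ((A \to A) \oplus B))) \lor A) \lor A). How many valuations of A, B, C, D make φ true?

10

A | B | C | D | φ
- | - | - | - | -
T | T | T | T | T
T | T | T | F | T
T | T | F | T | T
T | T | F | F | T
T | F | T | T | T
T | F | T | F | T
T | F | F | T | T
T | F | F | F | T
F | T | T | T | T
F | T | T | F | F
F | T | F | T | F
F | T | F | F | F
F | F | T | T | T
F | F | T | F | F
F | F | F | T | F
F | F | F | F | F
The formula is true on 10 of the 16 rows.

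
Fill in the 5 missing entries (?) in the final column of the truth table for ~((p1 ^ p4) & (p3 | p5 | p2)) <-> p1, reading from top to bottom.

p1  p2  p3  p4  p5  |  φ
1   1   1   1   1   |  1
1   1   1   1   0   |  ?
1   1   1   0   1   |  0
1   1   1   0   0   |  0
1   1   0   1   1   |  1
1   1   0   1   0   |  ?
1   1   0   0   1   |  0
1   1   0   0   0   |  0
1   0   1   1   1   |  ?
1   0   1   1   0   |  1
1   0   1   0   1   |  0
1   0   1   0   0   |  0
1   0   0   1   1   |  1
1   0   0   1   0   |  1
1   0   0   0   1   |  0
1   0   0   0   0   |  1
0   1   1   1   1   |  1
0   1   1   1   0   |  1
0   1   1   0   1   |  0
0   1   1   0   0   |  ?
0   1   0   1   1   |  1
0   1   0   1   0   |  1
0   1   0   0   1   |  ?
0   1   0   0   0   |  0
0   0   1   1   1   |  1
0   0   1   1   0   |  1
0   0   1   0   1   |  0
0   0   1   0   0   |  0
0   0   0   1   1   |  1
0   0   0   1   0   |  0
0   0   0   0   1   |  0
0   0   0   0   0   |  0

Row p1=1, p2=1, p3=1, p4=1, p5=0: ~((p1 ^ p4) & (p3 | p5 | p2)) = 1, so the formula = 1.
Row p1=1, p2=1, p3=0, p4=1, p5=0: ~((p1 ^ p4) & (p3 | p5 | p2)) = 1, so the formula = 1.
Row p1=1, p2=0, p3=1, p4=1, p5=1: ~((p1 ^ p4) & (p3 | p5 | p2)) = 1, so the formula = 1.
Row p1=0, p2=1, p3=1, p4=0, p5=0: ~((p1 ^ p4) & (p3 | p5 | p2)) = 1, so the formula = 0.
Row p1=0, p2=1, p3=0, p4=0, p5=1: ~((p1 ^ p4) & (p3 | p5 | p2)) = 1, so the formula = 0.

1, 1, 1, 0, 0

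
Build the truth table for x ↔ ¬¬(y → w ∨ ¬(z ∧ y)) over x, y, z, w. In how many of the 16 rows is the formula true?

  x   |   y   |   z   |   w   || (x ↔ ¬¬(y → (w ∨ ¬(z ∧ y))))
 True |  True |  True |  True ||             True            
 True |  True |  True | False ||            False            
 True |  True | False |  True ||             True            
 True |  True | False | False ||             True            
 True | False |  True |  True ||             True            
 True | False |  True | False ||             True            
 True | False | False |  True ||             True            
 True | False | False | False ||             True            
False |  True |  True |  True ||            False            
False |  True |  True | False ||             True            
False |  True | False |  True ||            False            
False |  True | False | False ||            False            
False | False |  True |  True ||            False            
False | False |  True | False ||            False            
False | False | False |  True ||            False            
False | False | False | False ||            False            
The formula is true on 8 of the 16 rows.

8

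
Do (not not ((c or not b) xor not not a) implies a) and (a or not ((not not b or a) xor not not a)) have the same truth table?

not equivalent

a | b | c || φ | ψ
F | F | F || F | T
F | F | T || F | T
F | T | F || T | F
F | T | T || F | F
T | F | F || T | T
T | F | T || T | T
T | T | F || T | T
T | T | T || T | T
The columns differ at a=F, b=F, c=F (φ=F, ψ=T), so they are not equivalent.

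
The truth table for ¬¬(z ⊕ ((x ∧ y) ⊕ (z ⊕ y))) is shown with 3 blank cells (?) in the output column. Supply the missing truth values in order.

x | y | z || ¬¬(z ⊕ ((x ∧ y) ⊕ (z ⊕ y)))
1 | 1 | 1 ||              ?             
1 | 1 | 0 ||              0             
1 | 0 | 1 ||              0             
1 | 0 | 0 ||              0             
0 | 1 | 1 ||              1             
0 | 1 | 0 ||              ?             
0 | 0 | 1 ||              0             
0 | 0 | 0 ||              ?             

0, 1, 0

Row x=1, y=1, z=1: (z ⊕ ((x ∧ y) ⊕ (z ⊕ y))) = 0, ¬(z ⊕ ((x ∧ y) ⊕ (z ⊕ y))) = 1, so ¬¬(z ⊕ ((x ∧ y) ⊕ (z ⊕ y))) = 0.
Row x=0, y=1, z=0: (z ⊕ ((x ∧ y) ⊕ (z ⊕ y))) = 1, ¬(z ⊕ ((x ∧ y) ⊕ (z ⊕ y))) = 0, so ¬¬(z ⊕ ((x ∧ y) ⊕ (z ⊕ y))) = 1.
Row x=0, y=0, z=0: (z ⊕ ((x ∧ y) ⊕ (z ⊕ y))) = 0, ¬(z ⊕ ((x ∧ y) ⊕ (z ⊕ y))) = 1, so ¬¬(z ⊕ ((x ∧ y) ⊕ (z ⊕ y))) = 0.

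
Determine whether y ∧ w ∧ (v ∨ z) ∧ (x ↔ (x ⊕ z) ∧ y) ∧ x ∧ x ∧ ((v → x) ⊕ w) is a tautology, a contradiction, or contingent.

contradiction

x | y | z | w | v | φ
- | - | - | - | - | -
F | F | F | F | F | F
F | F | F | F | T | F
F | F | F | T | F | F
F | F | F | T | T | F
F | F | T | F | F | F
F | F | T | F | T | F
F | F | T | T | F | F
F | F | T | T | T | F
F | T | F | F | F | F
F | T | F | F | T | F
F | T | F | T | F | F
F | T | F | T | T | F
F | T | T | F | F | F
F | T | T | F | T | F
F | T | T | T | F | F
F | T | T | T | T | F
T | F | F | F | F | F
T | F | F | F | T | F
T | F | F | T | F | F
T | F | F | T | T | F
T | F | T | F | F | F
T | F | T | F | T | F
T | F | T | T | F | F
T | F | T | T | T | F
T | T | F | F | F | F
T | T | F | F | T | F
T | T | F | T | F | F
T | T | F | T | T | F
T | T | T | F | F | F
T | T | T | F | T | F
T | T | T | T | F | F
T | T | T | T | T | F
Every row is F, so the formula is a contradiction.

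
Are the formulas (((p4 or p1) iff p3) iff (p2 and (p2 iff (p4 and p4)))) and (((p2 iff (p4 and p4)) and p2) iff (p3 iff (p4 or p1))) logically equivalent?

  p1  |   p2  |   p3  |   p4  ||   φ   |   ψ  
 True |  True |  True |  True ||  True |  True
 True |  True |  True | False || False | False
 True |  True | False |  True || False | False
 True |  True | False | False ||  True |  True
 True | False |  True |  True || False | False
 True | False |  True | False || False | False
 True | False | False |  True ||  True |  True
 True | False | False | False ||  True |  True
False |  True |  True |  True ||  True |  True
False |  True |  True | False ||  True |  True
False |  True | False |  True || False | False
False |  True | False | False || False | False
False | False |  True |  True || False | False
False | False |  True | False ||  True |  True
False | False | False |  True ||  True |  True
False | False | False | False || False | False
The columns for φ and ψ agree on every row, so they are logically equivalent.

equivalent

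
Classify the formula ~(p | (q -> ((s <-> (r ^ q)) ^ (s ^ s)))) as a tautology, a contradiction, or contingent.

p | q | r | s | (r ^ q) | (s <-> (r ^ q)) | (s ^ s) | ((s <-> (r ^ q)) ^ (s ^ s)) | φ
- | - | - | - | ------- | --------------- | ------- | --------------------------- | -
0 | 0 | 0 | 0 |    0    |        1        |    0    |              1              | 0
0 | 0 | 0 | 1 |    0    |        0        |    0    |              0              | 0
0 | 0 | 1 | 0 |    1    |        0        |    0    |              0              | 0
0 | 0 | 1 | 1 |    1    |        1        |    0    |              1              | 0
0 | 1 | 0 | 0 |    1    |        0        |    0    |              0              | 1
0 | 1 | 0 | 1 |    1    |        1        |    0    |              1              | 0
0 | 1 | 1 | 0 |    0    |        1        |    0    |              1              | 0
0 | 1 | 1 | 1 |    0    |        0        |    0    |              0              | 1
1 | 0 | 0 | 0 |    0    |        1        |    0    |              1              | 0
1 | 0 | 0 | 1 |    0    |        0        |    0    |              0              | 0
1 | 0 | 1 | 0 |    1    |        0        |    0    |              0              | 0
1 | 0 | 1 | 1 |    1    |        1        |    0    |              1              | 0
1 | 1 | 0 | 0 |    1    |        0        |    0    |              0              | 0
1 | 1 | 0 | 1 |    1    |        1        |    0    |              1              | 0
1 | 1 | 1 | 0 |    0    |        1        |    0    |              1              | 0
1 | 1 | 1 | 1 |    0    |        0        |    0    |              0              | 0
2 of 16 rows are 1, so the formula is contingent.

contingent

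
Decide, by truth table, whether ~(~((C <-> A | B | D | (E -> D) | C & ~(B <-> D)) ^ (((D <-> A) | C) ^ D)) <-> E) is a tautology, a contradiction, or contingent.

contingent

A | B | C | D | E | φ
- | - | - | - | - | -
1 | 1 | 1 | 1 | 1 | 1
1 | 1 | 1 | 1 | 0 | 0
1 | 1 | 1 | 0 | 1 | 0
1 | 1 | 1 | 0 | 0 | 1
1 | 1 | 0 | 1 | 1 | 0
1 | 1 | 0 | 1 | 0 | 1
1 | 1 | 0 | 0 | 1 | 0
1 | 1 | 0 | 0 | 0 | 1
1 | 0 | 1 | 1 | 1 | 1
1 | 0 | 1 | 1 | 0 | 0
1 | 0 | 1 | 0 | 1 | 0
1 | 0 | 1 | 0 | 0 | 1
1 | 0 | 0 | 1 | 1 | 0
1 | 0 | 0 | 1 | 0 | 1
1 | 0 | 0 | 0 | 1 | 0
1 | 0 | 0 | 0 | 0 | 1
0 | 1 | 1 | 1 | 1 | 1
0 | 1 | 1 | 1 | 0 | 0
0 | 1 | 1 | 0 | 1 | 0
0 | 1 | 1 | 0 | 0 | 1
0 | 1 | 0 | 1 | 1 | 1
0 | 1 | 0 | 1 | 0 | 0
0 | 1 | 0 | 0 | 1 | 1
0 | 1 | 0 | 0 | 0 | 0
0 | 0 | 1 | 1 | 1 | 1
0 | 0 | 1 | 1 | 0 | 0
0 | 0 | 1 | 0 | 1 | 1
0 | 0 | 1 | 0 | 0 | 1
0 | 0 | 0 | 1 | 1 | 1
0 | 0 | 0 | 1 | 0 | 0
0 | 0 | 0 | 0 | 1 | 0
0 | 0 | 0 | 0 | 0 | 0
16 of 32 rows are 1, so the formula is contingent.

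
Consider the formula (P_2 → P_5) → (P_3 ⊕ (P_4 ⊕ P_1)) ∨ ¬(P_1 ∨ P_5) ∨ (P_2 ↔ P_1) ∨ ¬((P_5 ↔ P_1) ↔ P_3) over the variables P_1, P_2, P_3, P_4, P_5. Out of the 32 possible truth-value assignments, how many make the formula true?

P_1 | P_2 | P_3 | P_4 | P_5 | φ
--- | --- | --- | --- | --- | -
 1  |  1  |  1  |  1  |  1  | 1
 1  |  1  |  1  |  1  |  0  | 1
 1  |  1  |  1  |  0  |  1  | 1
 1  |  1  |  1  |  0  |  0  | 1
 1  |  1  |  0  |  1  |  1  | 1
 1  |  1  |  0  |  1  |  0  | 1
 1  |  1  |  0  |  0  |  1  | 1
 1  |  1  |  0  |  0  |  0  | 1
 1  |  0  |  1  |  1  |  1  | 1
 1  |  0  |  1  |  1  |  0  | 1
 1  |  0  |  1  |  0  |  1  | 0
 1  |  0  |  1  |  0  |  0  | 1
 1  |  0  |  0  |  1  |  1  | 1
 1  |  0  |  0  |  1  |  0  | 0
 1  |  0  |  0  |  0  |  1  | 1
 1  |  0  |  0  |  0  |  0  | 1
 0  |  1  |  1  |  1  |  1  | 1
 0  |  1  |  1  |  1  |  0  | 1
 0  |  1  |  1  |  0  |  1  | 1
 0  |  1  |  1  |  0  |  0  | 1
 0  |  1  |  0  |  1  |  1  | 1
 0  |  1  |  0  |  1  |  0  | 1
 0  |  1  |  0  |  0  |  1  | 0
 0  |  1  |  0  |  0  |  0  | 1
 0  |  0  |  1  |  1  |  1  | 1
 0  |  0  |  1  |  1  |  0  | 1
 0  |  0  |  1  |  0  |  1  | 1
 0  |  0  |  1  |  0  |  0  | 1
 0  |  0  |  0  |  1  |  1  | 1
 0  |  0  |  0  |  1  |  0  | 1
 0  |  0  |  0  |  0  |  1  | 1
 0  |  0  |  0  |  0  |  0  | 1
The formula is true on 29 of the 32 rows.

29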